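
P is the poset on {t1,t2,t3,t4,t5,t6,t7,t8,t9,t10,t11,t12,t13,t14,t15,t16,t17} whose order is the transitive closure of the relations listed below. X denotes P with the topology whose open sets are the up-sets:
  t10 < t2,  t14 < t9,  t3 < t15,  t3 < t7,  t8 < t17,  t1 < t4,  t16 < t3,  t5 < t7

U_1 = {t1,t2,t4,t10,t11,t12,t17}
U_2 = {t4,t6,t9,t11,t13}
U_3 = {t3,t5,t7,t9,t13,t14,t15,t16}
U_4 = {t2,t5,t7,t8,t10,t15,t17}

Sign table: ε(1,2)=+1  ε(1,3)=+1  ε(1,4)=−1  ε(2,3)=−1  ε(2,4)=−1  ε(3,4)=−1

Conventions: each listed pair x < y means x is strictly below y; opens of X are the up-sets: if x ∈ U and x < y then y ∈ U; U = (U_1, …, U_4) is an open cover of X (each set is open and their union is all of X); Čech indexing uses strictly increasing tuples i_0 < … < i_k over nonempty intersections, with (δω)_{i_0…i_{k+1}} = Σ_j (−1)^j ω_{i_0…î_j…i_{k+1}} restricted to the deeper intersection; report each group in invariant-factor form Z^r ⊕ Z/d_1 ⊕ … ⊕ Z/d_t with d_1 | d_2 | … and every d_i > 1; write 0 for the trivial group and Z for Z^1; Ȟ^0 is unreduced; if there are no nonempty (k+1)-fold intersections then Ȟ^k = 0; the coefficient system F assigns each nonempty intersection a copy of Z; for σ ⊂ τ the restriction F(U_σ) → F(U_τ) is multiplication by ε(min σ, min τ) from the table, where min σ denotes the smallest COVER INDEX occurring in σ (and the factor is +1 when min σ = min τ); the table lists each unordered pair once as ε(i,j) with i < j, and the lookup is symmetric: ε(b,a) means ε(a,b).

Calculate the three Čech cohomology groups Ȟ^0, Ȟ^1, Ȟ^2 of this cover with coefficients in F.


Ȟ^0 = 0, Ȟ^1 = Z/2, Ȟ^2 = 0

nerve of the cover:
  U12={t4,t11} U14={t2,t10,t17} U23={t9,t13} U34={t5,t7,t15}
C dims 4,4; δ0: rk 4, SNF 1^3·2
Ȟ^0 = (4 − 4) − 0 = 0, so Ȟ^0 ≅ 0
Ȟ^1 = (4 − 0) − 4 = 0 plus torsion [2], so Ȟ^1 ≅ Z/2
Ȟ^2 = (0 − 0) − 0 = 0, so Ȟ^2 ≅ 0


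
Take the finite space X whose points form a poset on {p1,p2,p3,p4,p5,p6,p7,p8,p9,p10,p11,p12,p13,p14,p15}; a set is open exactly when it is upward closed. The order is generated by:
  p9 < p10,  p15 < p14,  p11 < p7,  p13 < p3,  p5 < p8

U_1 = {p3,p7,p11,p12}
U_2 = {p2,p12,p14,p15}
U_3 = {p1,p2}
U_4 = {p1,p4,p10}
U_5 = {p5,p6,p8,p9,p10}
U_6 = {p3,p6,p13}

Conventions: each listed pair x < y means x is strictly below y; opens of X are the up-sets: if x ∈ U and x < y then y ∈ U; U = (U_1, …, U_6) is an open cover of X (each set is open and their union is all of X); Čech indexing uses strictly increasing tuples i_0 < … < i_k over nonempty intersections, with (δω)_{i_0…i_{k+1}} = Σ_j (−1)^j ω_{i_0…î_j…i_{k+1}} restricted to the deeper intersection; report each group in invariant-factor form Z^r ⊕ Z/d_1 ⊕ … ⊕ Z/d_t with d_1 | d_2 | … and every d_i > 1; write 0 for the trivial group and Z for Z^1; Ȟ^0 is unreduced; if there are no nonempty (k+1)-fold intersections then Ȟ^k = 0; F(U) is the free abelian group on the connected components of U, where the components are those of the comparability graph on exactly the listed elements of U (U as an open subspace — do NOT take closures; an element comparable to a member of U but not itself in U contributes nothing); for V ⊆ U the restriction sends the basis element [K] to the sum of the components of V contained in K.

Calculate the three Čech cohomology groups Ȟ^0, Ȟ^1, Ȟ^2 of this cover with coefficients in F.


nonempty intersections:
  U12={p12} U16={p3} U23={p2} U34={p1} U45={p10} U56={p6}
components per intersection:
  U1: {p3} {p7,p11} {p12}
  U2: {p2} {p12} {p14,p15}
  U3: {p1} {p2}
  U4: {p1} {p4} {p10}
  U5: {p5,p8} {p6} {p9,p10}
  U6: {p3,p13} {p6}
  U12: {p12}
  U16: {p3}
  U23: {p2}
  U34: {p1}
  U45: {p10}
  U56: {p6}
C dims 16,6; δ0: rk 6, SNF 1^6
Ȟ^0: (16−6)−0=10 ⇒ Z^10
Ȟ^1: (6−0)−6=0 ⇒ 0
Ȟ^2: (0−0)−0=0 ⇒ 0

Ȟ^0 ≅ Z^10, Ȟ^1 ≅ 0 and Ȟ^2 ≅ 0


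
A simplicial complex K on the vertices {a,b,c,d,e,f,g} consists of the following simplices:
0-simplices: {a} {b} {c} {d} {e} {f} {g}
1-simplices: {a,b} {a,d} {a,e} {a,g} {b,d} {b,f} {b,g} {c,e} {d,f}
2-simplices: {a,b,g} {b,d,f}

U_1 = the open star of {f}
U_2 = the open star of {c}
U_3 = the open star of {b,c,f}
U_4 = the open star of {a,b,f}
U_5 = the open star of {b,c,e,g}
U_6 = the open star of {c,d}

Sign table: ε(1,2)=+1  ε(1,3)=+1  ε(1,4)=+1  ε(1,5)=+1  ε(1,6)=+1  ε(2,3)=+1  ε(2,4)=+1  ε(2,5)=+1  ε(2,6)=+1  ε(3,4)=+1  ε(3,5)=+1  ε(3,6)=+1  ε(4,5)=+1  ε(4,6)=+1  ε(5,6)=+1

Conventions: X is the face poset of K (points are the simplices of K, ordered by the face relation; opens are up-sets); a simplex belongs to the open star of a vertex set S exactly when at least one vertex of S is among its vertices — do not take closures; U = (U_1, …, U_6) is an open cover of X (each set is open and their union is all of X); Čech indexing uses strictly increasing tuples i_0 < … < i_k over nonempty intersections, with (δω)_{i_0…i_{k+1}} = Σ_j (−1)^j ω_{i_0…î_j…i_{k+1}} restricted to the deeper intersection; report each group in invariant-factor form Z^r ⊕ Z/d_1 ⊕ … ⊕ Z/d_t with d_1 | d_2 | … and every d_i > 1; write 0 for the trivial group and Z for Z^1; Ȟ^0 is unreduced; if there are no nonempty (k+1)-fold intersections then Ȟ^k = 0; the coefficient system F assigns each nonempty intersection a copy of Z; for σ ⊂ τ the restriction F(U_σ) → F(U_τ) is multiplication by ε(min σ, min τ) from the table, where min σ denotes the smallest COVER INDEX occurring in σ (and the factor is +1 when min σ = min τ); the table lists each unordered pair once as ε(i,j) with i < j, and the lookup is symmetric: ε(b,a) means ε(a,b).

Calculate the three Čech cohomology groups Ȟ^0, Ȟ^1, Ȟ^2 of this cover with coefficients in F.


intersection data:
  U1={{f},{b,f},{d,f},{b,d,f}} U2={{c},{c,e}} U3={{b},{c},{f},{a,b},{b,d},{b,f},{b,g},{c,e},{d,f},{a,b,g},{b,d,f}} U4={{a},{b},{f},{a,b},{a,d},{a,e},{a,g},{b,d},{b,f},{b,g},{d,f},{a,b,g},{b,d,f}} U5={{b},{c},{e},{g},{a,b},{a,e},{a,g},{b,d},{b,f},{b,g},{c,e},{a,b,g},{b,d,f}} U6={{c},{d},{a,d},{b,d},{c,e},{d,f},{b,d,f}}
  U13={{f},{b,f},{d,f},{b,d,f}} U14={{f},{b,f},{d,f},{b,d,f}} U15={{b,f},{b,d,f}} U16={{d,f},{b,d,f}} U23={{c},{c,e}} U25={{c},{c,e}} U26={{c},{c,e}} U34={{b},{f},{a,b},{b,d},{b,f},{b,g},{d,f},{a,b,g},{b,d,f}} U35={{b},{c},{a,b},{b,d},{b,f},{b,g},{c,e},{a,b,g},{b,d,f}} U36={{c},{b,d},{c,e},{d,f},{b,d,f}} U45={{b},{a,b},{a,e},{a,g},{b,d},{b,f},{b,g},{a,b,g},{b,d,f}} U46={{a,d},{b,d},{d,f},{b,d,f}} U56={{c},{b,d},{c,e},{b,d,f}}
  U134={{f},{b,f},{d,f},{b,d,f}} U135={{b,f},{b,d,f}} U136={{d,f},{b,d,f}} U145={{b,f},{b,d,f}} U146={{d,f},{b,d,f}} U156={{b,d,f}} U235={{c},{c,e}} U236={{c},{c,e}} U256={{c},{c,e}} U345={{b},{a,b},{b,d},{b,f},{b,g},{a,b,g},{b,d,f}} U346={{b,d},{d,f},{b,d,f}} U356={{c},{b,d},{c,e},{b,d,f}} U456={{b,d},{b,d,f}}
  U1345={{b,f},{b,d,f}} U1346={{d,f},{b,d,f}} U1356={{b,d,f}} U1456={{b,d,f}} U2356={{c},{c,e}} U3456={{b,d},{b,d,f}}
  U13456={{b,d,f}}
C dims 6,13,13,6; δ0: rk 5, SNF 1^5; δ1: rk 8, SNF 1^8; δ2: rk 5, SNF 1^5
Ȟ^0 = (6 − 5) − 0 = 1, so Ȟ^0 ≅ Z
Ȟ^1 = (13 − 8) − 5 = 0, so Ȟ^1 ≅ 0
Ȟ^2 = (13 − 5) − 8 = 0, so Ȟ^2 ≅ 0

Ȟ^0 = Z,  Ȟ^1 = 0,  Ȟ^2 = 0


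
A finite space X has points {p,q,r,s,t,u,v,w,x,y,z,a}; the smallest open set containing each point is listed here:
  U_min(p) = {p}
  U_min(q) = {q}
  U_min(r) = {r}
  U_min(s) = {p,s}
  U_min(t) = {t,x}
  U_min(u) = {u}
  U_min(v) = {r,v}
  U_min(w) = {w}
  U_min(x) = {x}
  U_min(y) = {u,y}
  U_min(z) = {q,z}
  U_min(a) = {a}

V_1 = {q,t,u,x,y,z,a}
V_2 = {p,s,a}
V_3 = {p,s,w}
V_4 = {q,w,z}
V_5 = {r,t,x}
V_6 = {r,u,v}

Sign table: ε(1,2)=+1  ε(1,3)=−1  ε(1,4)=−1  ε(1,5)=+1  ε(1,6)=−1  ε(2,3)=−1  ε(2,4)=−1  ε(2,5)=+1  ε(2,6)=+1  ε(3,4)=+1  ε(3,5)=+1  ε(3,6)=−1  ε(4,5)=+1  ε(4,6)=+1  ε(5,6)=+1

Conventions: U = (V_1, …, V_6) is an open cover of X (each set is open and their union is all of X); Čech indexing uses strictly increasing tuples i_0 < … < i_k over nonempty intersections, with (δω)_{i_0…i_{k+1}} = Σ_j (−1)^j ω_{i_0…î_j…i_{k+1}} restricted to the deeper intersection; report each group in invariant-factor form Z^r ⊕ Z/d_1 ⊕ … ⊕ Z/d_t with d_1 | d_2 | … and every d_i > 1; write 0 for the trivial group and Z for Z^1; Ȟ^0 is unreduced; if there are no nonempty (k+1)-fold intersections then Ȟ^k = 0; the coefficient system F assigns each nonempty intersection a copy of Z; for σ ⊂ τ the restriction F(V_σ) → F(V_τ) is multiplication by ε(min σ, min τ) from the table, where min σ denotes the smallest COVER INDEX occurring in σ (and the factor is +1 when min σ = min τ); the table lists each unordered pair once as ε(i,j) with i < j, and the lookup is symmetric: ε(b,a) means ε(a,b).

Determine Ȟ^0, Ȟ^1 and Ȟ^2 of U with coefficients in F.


nonempty overlaps:
  V12={a} V14={q,z} V15={t,x} V16={u} V23={p,s} V34={w} V56={r}
C dims 6,7; δ0: rk 6, SNF 1^5·2
degree 0: 6−6−0 = 0 → Ȟ^0 ≅ 0
degree 1: 7−0−6 = 1 plus torsion [2] → Ȟ^1 ≅ Z ⊕ Z/2
degree 2: 0−0−0 = 0 → Ȟ^2 ≅ 0

Ȟ^0(U;F) ≅ 0,  Ȟ^1(U;F) ≅ Z ⊕ Z/2,  Ȟ^2(U;F) ≅ 0


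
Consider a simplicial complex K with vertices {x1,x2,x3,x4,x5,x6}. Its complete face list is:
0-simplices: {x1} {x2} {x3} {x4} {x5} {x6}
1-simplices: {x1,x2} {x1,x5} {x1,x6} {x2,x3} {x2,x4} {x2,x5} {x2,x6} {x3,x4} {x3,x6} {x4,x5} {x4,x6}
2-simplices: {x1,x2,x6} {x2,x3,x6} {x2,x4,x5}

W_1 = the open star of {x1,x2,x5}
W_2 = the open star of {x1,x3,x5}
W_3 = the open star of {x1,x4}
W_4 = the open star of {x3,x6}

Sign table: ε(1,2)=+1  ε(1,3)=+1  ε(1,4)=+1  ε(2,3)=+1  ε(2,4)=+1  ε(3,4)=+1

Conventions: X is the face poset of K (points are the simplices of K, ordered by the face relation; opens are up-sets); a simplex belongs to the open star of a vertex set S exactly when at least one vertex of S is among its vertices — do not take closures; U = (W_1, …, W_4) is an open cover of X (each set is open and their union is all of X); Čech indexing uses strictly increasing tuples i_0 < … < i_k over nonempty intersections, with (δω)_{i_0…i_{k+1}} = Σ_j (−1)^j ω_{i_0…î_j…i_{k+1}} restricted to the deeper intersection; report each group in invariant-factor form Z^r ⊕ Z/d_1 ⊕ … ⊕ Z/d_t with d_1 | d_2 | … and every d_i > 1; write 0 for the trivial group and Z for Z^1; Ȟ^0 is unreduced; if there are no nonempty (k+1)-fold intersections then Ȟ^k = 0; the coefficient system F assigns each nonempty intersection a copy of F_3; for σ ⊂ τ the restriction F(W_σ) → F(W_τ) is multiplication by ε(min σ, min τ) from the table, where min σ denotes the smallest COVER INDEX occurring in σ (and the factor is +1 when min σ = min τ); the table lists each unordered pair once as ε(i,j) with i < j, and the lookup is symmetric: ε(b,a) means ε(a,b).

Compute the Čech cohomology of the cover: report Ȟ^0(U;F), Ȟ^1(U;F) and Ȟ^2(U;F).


Ȟ^0(U;F) ≅ Z/3; Ȟ^1(U;F) ≅ 0; Ȟ^2(U;F) ≅ 0

cover nerve:
  W1={{x1},{x2},{x5},{x1,x2},{x1,x5},{x1,x6},{x2,x3},{x2,x4},{x2,x5},{x2,x6},{x4,x5},{x1,x2,x6},{x2,x3,x6},{x2,x4,x5}} W2={{x1},{x3},{x5},{x1,x2},{x1,x5},{x1,x6},{x2,x3},{x2,x5},{x3,x4},{x3,x6},{x4,x5},{x1,x2,x6},{x2,x3,x6},{x2,x4,x5}} W3={{x1},{x4},{x1,x2},{x1,x5},{x1,x6},{x2,x4},{x3,x4},{x4,x5},{x4,x6},{x1,x2,x6},{x2,x4,x5}} W4={{x3},{x6},{x1,x6},{x2,x3},{x2,x6},{x3,x4},{x3,x6},{x4,x6},{x1,x2,x6},{x2,x3,x6}}
  W12={{x1},{x5},{x1,x2},{x1,x5},{x1,x6},{x2,x3},{x2,x5},{x4,x5},{x1,x2,x6},{x2,x3,x6},{x2,x4,x5}} W13={{x1},{x1,x2},{x1,x5},{x1,x6},{x2,x4},{x4,x5},{x1,x2,x6},{x2,x4,x5}} W14={{x1,x6},{x2,x3},{x2,x6},{x1,x2,x6},{x2,x3,x6}} W23={{x1},{x1,x2},{x1,x5},{x1,x6},{x3,x4},{x4,x5},{x1,x2,x6},{x2,x4,x5}} W24={{x3},{x1,x6},{x2,x3},{x3,x4},{x3,x6},{x1,x2,x6},{x2,x3,x6}} W34={{x1,x6},{x3,x4},{x4,x6},{x1,x2,x6}}
  W123={{x1},{x1,x2},{x1,x5},{x1,x6},{x4,x5},{x1,x2,x6},{x2,x4,x5}} W124={{x1,x6},{x2,x3},{x1,x2,x6},{x2,x3,x6}} W134={{x1,x6},{x1,x2,x6}} W234={{x1,x6},{x3,x4},{x1,x2,x6}}
  W1234={{x1,x6},{x1,x2,x6}}
C dims 4,6,4,1; δ0: rk_F3 3; δ1: rk_F3 3; δ2: rk_F3 1
Ȟ^0: (4−3)−0=1 ⇒ Z/3
Ȟ^1: (6−3)−3=0 ⇒ 0
Ȟ^2: (4−1)−3=0 ⇒ 0


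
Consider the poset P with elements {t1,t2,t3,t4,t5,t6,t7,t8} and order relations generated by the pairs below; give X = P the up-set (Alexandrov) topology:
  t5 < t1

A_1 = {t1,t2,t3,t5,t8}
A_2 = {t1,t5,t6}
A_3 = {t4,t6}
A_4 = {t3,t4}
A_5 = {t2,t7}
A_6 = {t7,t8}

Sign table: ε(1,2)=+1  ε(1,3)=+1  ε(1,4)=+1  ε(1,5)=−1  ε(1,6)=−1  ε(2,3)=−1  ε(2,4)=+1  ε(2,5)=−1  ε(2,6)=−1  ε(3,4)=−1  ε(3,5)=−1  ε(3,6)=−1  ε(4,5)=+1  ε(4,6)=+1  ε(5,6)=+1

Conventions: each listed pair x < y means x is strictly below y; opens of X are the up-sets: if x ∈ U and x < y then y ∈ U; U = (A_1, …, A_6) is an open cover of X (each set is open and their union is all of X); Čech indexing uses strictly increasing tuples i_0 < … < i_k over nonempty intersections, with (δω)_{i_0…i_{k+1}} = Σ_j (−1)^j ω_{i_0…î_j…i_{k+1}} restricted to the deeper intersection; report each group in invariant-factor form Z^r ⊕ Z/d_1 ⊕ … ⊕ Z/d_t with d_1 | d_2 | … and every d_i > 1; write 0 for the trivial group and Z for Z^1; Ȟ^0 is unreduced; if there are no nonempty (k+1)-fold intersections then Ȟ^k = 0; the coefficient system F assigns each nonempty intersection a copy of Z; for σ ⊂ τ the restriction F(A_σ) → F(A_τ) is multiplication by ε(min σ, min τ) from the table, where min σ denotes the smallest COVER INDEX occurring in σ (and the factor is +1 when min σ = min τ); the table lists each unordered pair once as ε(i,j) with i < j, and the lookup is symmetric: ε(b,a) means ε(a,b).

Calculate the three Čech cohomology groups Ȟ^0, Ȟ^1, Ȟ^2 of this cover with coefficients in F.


intersection data:
  A12={t1,t5} A14={t3} A15={t2} A16={t8} A23={t6} A34={t4} A56={t7}
C dims 6,7; δ0: rk 5, SNF 1^5
Ȟ^0 = (6 − 5) − 0 = 1, so Ȟ^0 ≅ Z
Ȟ^1 = (7 − 0) − 5 = 2, so Ȟ^1 ≅ Z^2
Ȟ^2 = (0 − 0) − 0 = 0, so Ȟ^2 ≅ 0

Ȟ^0 = Z; Ȟ^1 = Z^2; Ȟ^2 = 0


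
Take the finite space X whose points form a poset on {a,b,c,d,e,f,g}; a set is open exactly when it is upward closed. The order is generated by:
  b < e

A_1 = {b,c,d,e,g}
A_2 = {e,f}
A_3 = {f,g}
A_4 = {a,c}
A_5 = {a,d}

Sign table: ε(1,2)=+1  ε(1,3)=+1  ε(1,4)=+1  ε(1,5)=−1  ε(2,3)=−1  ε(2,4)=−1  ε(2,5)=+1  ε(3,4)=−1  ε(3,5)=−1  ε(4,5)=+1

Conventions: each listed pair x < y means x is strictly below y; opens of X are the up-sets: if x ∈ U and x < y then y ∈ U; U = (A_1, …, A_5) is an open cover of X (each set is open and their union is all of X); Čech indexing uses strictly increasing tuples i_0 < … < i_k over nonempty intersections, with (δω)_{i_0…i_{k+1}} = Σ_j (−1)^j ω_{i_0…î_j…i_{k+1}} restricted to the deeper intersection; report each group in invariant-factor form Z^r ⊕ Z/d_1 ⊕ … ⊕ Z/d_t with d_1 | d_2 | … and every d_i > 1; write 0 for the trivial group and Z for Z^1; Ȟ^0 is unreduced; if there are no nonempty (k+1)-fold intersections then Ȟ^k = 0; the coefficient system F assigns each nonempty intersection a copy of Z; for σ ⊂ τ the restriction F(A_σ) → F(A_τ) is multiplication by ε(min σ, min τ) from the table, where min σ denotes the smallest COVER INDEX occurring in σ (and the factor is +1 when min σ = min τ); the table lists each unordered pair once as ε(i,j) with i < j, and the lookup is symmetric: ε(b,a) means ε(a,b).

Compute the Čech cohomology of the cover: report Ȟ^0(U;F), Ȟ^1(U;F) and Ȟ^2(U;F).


nonempty intersections:
  A12={e} A13={g} A14={c} A15={d} A23={f} A45={a}
C dims 5,6; δ0: rk 5, SNF 1^4·2
Ȟ^0: (5−5)−0=0 ⇒ 0
Ȟ^1: (6−0)−5=1 plus torsion [2] ⇒ Z ⊕ Z/2
Ȟ^2: (0−0)−0=0 ⇒ 0

Ȟ^0(U;F) ≅ 0, Ȟ^1(U;F) ≅ Z ⊕ Z/2, Ȟ^2(U;F) ≅ 0


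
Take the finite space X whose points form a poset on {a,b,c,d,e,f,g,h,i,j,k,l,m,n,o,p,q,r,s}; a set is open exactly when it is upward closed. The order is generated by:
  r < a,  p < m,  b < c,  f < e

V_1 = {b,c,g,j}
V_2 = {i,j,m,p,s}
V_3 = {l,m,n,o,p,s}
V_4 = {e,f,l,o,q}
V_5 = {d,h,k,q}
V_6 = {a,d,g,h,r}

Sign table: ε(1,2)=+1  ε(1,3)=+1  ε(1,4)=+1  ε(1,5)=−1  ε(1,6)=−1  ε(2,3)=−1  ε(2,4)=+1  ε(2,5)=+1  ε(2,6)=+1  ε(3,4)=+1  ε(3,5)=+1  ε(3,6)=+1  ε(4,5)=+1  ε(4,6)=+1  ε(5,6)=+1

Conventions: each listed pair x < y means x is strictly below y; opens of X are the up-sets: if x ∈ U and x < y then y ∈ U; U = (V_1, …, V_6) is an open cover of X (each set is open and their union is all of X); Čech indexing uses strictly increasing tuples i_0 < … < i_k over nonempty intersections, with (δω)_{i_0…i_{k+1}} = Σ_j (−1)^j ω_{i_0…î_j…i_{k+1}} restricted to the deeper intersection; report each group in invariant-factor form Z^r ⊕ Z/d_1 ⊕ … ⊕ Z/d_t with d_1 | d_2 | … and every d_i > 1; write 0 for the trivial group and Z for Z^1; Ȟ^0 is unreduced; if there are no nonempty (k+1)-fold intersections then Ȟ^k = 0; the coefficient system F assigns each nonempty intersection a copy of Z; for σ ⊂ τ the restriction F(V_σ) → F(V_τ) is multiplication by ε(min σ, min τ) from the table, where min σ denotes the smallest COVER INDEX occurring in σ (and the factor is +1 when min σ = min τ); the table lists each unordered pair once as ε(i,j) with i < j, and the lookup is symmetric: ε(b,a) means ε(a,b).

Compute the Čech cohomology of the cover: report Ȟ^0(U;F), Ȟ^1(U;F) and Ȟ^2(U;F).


Ȟ^0 ≅ Z, Ȟ^1 ≅ Z and Ȟ^2 ≅ 0

cover nerve:
  V12={j} V16={g} V23={m,p,s} V34={l,o} V45={q} V56={d,h}
C dims 6,6; δ0: rk 5, SNF 1^5
Ȟ^0: (6−5)−0=1 ⇒ Z
Ȟ^1: (6−0)−5=1 ⇒ Z
Ȟ^2: (0−0)−0=0 ⇒ 0


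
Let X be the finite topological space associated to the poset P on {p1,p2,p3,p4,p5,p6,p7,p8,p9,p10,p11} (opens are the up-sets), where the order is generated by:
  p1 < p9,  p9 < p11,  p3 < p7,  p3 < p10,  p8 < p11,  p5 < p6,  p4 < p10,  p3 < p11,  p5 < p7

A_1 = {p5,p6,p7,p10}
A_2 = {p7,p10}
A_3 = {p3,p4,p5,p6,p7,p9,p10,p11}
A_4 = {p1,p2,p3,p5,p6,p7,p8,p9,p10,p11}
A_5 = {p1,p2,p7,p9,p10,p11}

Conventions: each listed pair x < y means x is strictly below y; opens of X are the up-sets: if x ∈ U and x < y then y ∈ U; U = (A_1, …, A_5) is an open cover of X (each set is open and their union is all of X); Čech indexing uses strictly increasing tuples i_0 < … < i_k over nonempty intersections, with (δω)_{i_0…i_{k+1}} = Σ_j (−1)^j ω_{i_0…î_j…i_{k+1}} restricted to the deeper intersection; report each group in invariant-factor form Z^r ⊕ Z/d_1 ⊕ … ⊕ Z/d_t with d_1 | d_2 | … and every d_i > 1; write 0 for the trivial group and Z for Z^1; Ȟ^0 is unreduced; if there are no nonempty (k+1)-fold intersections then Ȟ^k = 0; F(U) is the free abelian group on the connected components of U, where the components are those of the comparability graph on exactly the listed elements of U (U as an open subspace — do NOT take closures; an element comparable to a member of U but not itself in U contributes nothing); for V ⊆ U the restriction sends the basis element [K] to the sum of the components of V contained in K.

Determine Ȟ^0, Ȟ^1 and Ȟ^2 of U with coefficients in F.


cover nerve:
  A12={p7,p10} A13={p5,p6,p7,p10} A14={p5,p6,p7,p10} A15={p7,p10} A23={p7,p10} A24={p7,p10} A25={p7,p10} A34={p3,p5,p6,p7,p9,p10,p11} A35={p7,p9,p10,p11} A45={p1,p2,p7,p9,p10,p11}
  A123={p7,p10} A124={p7,p10} A125={p7,p10} A134={p5,p6,p7,p10} A135={p7,p10} A145={p7,p10} A234={p7,p10} A235={p7,p10} A245={p7,p10} A345={p7,p9,p10,p11}
  A1234={p7,p10} A1235={p7,p10} A1245={p7,p10} A1345={p7,p10} A2345={p7,p10}
  A12345={p7,p10}
components per intersection:
  A1: {p5,p6,p7} {p10}
  A2: {p7} {p10}
  A3: {p3,p4,p5,p6,p7,p9,p10,p11}
  A4: {p1,p3,p5,p6,p7,p8,p9,p10,p11} {p2}
  A5: {p1,p9,p11} {p2} {p7} {p10}
  A12: {p7} {p10}
  A13: {p5,p6,p7} {p10}
  A14: {p5,p6,p7} {p10}
  A15: {p7} {p10}
  A23: {p7} {p10}
  A24: {p7} {p10}
  A25: {p7} {p10}
  A34: {p3,p5,p6,p7,p9,p10,p11}
  A35: {p7} {p9,p11} {p10}
  A45: {p1,p9,p11} {p2} {p7} {p10}
  A123: {p7} {p10}
  A124: {p7} {p10}
  A125: {p7} {p10}
  A134: {p5,p6,p7} {p10}
  A135: {p7} {p10}
  A145: {p7} {p10}
  A234: {p7} {p10}
  A235: {p7} {p10}
  A245: {p7} {p10}
  A345: {p7} {p9,p11} {p10}
  A1234: {p7} {p10}
  A1235: {p7} {p10}
  A1245: {p7} {p10}
  A1345: {p7} {p10}
  A2345: {p7} {p10}
  A12345: {p7} {p10}
C dims 11,22,21,10; δ0: rk 9, SNF 1^9; δ1: rk 13, SNF 1^13; δ2: rk 8, SNF 1^8
Ȟ^0: (11−9)−0=2 ⇒ Z^2
Ȟ^1: (22−13)−9=0 ⇒ 0
Ȟ^2: (21−8)−13=0 ⇒ 0

Ȟ^0(U;F) ≅ Z^2; Ȟ^1(U;F) ≅ 0; Ȟ^2(U;F) ≅ 0


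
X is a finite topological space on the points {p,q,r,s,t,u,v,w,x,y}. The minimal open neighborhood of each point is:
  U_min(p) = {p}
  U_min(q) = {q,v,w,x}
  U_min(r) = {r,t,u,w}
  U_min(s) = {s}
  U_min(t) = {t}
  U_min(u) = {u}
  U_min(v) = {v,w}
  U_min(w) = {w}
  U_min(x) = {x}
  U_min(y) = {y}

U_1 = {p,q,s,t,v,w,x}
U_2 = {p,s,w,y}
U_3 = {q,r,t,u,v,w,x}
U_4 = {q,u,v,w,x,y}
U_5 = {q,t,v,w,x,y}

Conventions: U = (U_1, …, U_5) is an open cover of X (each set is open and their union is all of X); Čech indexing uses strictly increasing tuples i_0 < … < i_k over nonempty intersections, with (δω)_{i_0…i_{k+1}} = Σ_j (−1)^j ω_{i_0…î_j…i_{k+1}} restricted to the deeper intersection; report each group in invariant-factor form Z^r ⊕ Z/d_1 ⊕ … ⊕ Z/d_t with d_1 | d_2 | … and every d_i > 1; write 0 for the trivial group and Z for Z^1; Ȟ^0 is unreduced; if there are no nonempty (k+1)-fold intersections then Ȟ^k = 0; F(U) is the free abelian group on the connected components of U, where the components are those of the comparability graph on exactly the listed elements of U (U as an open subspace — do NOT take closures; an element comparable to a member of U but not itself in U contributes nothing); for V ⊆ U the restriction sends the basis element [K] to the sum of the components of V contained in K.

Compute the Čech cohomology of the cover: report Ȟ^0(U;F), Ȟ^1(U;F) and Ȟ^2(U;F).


nerve simplices:
  U12={p,s,w} U13={q,t,v,w,x} U14={q,v,w,x} U15={q,t,v,w,x} U23={w} U24={w,y} U25={w,y} U34={q,u,v,w,x} U35={q,t,v,w,x} U45={q,v,w,x,y}
  U123={w} U124={w} U125={w} U134={q,v,w,x} U135={q,t,v,w,x} U145={q,v,w,x} U234={w} U235={w} U245={w,y} U345={q,v,w,x}
  U1234={w} U1235={w} U1245={w} U1345={q,v,w,x} U2345={w}
  U12345={w}
components per intersection:
  U1: {p} {q,v,w,x} {s} {t}
  U2: {p} {s} {w} {y}
  U3: {q,r,t,u,v,w,x}
  U4: {q,v,w,x} {u} {y}
  U5: {q,v,w,x} {t} {y}
  U12: {p} {s} {w}
  U13: {q,v,w,x} {t}
  U14: {q,v,w,x}
  U15: {q,v,w,x} {t}
  U23: {w}
  U24: {w} {y}
  U25: {w} {y}
  U34: {q,v,w,x} {u}
  U35: {q,v,w,x} {t}
  U45: {q,v,w,x} {y}
  U123: {w}
  U124: {w}
  U125: {w}
  U134: {q,v,w,x}
  U135: {q,v,w,x} {t}
  U145: {q,v,w,x}
  U234: {w}
  U235: {w}
  U245: {w} {y}
  U345: {q,v,w,x}
  U1234: {w}
  U1235: {w}
  U1245: {w}
  U1345: {q,v,w,x}
  U2345: {w}
  U12345: {w}
C dims 15,19,12,5; δ0: rk 11, SNF 1^11; δ1: rk 8, SNF 1^8; δ2: rk 4, SNF 1^4
degree 0: 15−11−0 = 4 → Ȟ^0 ≅ Z^4
degree 1: 19−8−11 = 0 → Ȟ^1 ≅ 0
degree 2: 12−4−8 = 0 → Ȟ^2 ≅ 0

Ȟ^0(U;F) ≅ Z^4; Ȟ^1(U;F) ≅ 0; Ȟ^2(U;F) ≅ 0


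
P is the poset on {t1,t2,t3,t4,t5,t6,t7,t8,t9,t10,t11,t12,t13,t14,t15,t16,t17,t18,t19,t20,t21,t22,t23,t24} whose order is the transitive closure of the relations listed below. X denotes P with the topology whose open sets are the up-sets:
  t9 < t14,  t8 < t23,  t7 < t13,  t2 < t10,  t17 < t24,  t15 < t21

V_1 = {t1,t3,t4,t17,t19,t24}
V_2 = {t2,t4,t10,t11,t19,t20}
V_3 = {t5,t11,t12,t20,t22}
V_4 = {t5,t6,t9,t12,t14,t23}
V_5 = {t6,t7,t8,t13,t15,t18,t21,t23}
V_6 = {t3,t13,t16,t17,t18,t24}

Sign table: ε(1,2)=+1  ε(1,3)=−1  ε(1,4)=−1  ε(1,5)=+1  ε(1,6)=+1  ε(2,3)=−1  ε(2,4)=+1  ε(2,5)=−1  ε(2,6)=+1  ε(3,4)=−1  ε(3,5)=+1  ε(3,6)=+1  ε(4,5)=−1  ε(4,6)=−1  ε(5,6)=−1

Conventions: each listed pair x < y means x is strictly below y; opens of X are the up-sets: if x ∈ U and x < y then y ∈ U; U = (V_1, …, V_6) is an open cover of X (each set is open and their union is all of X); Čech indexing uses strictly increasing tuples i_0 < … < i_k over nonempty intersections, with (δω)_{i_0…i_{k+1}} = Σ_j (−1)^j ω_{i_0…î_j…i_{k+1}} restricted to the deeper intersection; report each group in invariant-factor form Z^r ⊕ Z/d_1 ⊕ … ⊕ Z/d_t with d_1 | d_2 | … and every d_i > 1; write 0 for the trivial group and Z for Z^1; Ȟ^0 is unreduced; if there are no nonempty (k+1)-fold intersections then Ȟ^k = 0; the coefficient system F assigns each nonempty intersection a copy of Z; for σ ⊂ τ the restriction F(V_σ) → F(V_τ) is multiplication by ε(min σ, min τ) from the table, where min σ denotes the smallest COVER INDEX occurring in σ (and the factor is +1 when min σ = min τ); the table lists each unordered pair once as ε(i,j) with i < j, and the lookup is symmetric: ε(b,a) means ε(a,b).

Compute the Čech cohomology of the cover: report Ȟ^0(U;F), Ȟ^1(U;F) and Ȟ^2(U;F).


Ȟ^0 ≅ Z, Ȟ^1 ≅ Z and Ȟ^2 ≅ 0

nonempty overlaps:
  V12={t4,t19} V16={t3,t17,t24} V23={t11,t20} V34={t5,t12} V45={t6,t23} V56={t13,t18}
C dims 6,6; δ0: rk 5, SNF 1^5
degree 0: 6−5−0 = 1 → Ȟ^0 ≅ Z
degree 1: 6−0−5 = 1 → Ȟ^1 ≅ Z
degree 2: 0−0−0 = 0 → Ȟ^2 ≅ 0


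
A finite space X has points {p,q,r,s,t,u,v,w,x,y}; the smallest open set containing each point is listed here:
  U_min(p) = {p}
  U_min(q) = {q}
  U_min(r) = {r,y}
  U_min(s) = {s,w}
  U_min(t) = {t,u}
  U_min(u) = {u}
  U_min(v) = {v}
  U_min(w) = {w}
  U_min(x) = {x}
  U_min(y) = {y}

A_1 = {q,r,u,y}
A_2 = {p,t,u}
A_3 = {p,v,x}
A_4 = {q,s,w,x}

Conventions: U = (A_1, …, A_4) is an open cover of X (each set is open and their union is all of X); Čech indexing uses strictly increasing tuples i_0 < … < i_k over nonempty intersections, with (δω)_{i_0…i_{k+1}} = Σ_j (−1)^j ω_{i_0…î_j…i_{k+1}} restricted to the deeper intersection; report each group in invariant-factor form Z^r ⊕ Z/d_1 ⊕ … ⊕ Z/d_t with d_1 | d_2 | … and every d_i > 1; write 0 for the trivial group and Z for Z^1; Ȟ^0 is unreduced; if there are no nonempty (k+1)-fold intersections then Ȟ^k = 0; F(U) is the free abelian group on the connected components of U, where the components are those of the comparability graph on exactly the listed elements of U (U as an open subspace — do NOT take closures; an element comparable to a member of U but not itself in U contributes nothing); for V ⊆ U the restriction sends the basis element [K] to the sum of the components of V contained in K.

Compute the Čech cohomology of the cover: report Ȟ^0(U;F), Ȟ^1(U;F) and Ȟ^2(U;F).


nerve simplices:
  A12={u} A14={q} A23={p} A34={x}
components per intersection:
  A1: {q} {r,y} {u}
  A2: {p} {t,u}
  A3: {p} {v} {x}
  A4: {q} {s,w} {x}
  A12: {u}
  A14: {q}
  A23: {p}
  A34: {x}
C dims 11,4; δ0: rk 4, SNF 1^4
degree 0: 11−4−0 = 7 → Ȟ^0 ≅ Z^7
degree 1: 4−0−4 = 0 → Ȟ^1 ≅ 0
degree 2: 0−0−0 = 0 → Ȟ^2 ≅ 0

Ȟ^0(U;F) ≅ Z^7, Ȟ^1(U;F) ≅ 0, Ȟ^2(U;F) ≅ 0


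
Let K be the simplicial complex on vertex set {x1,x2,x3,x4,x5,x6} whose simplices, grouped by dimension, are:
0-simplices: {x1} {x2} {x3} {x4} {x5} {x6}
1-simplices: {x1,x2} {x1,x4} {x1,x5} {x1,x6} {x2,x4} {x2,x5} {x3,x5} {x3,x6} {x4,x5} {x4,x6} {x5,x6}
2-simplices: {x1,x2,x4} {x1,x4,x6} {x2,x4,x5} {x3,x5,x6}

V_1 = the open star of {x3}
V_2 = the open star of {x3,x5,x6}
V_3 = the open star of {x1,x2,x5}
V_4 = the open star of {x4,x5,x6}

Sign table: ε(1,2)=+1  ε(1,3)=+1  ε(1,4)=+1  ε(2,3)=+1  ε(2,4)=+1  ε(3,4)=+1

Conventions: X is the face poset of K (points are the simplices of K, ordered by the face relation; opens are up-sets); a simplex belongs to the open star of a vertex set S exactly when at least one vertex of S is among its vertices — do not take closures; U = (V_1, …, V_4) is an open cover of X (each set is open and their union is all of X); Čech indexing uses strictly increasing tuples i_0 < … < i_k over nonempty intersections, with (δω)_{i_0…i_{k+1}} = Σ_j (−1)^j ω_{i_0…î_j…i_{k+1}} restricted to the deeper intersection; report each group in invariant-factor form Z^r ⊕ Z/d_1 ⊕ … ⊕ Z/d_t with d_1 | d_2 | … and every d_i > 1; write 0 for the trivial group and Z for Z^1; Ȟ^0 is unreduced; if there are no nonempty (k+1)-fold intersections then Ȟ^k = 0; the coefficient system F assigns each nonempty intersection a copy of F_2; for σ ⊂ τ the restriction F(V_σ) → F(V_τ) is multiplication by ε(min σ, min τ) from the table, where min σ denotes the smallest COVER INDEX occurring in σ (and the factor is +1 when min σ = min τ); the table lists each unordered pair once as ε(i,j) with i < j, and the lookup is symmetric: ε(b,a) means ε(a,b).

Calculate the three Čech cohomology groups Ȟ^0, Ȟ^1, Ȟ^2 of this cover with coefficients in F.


nonempty intersections:
  V1={{x3},{x3,x5},{x3,x6},{x3,x5,x6}} V2={{x3},{x5},{x6},{x1,x5},{x1,x6},{x2,x5},{x3,x5},{x3,x6},{x4,x5},{x4,x6},{x5,x6},{x1,x4,x6},{x2,x4,x5},{x3,x5,x6}} V3={{x1},{x2},{x5},{x1,x2},{x1,x4},{x1,x5},{x1,x6},{x2,x4},{x2,x5},{x3,x5},{x4,x5},{x5,x6},{x1,x2,x4},{x1,x4,x6},{x2,x4,x5},{x3,x5,x6}} V4={{x4},{x5},{x6},{x1,x4},{x1,x5},{x1,x6},{x2,x4},{x2,x5},{x3,x5},{x3,x6},{x4,x5},{x4,x6},{x5,x6},{x1,x2,x4},{x1,x4,x6},{x2,x4,x5},{x3,x5,x6}}
  V12={{x3},{x3,x5},{x3,x6},{x3,x5,x6}} V13={{x3,x5},{x3,x5,x6}} V14={{x3,x5},{x3,x6},{x3,x5,x6}} V23={{x5},{x1,x5},{x1,x6},{x2,x5},{x3,x5},{x4,x5},{x5,x6},{x1,x4,x6},{x2,x4,x5},{x3,x5,x6}} V24={{x5},{x6},{x1,x5},{x1,x6},{x2,x5},{x3,x5},{x3,x6},{x4,x5},{x4,x6},{x5,x6},{x1,x4,x6},{x2,x4,x5},{x3,x5,x6}} V34={{x5},{x1,x4},{x1,x5},{x1,x6},{x2,x4},{x2,x5},{x3,x5},{x4,x5},{x5,x6},{x1,x2,x4},{x1,x4,x6},{x2,x4,x5},{x3,x5,x6}}
  V123={{x3,x5},{x3,x5,x6}} V124={{x3,x5},{x3,x6},{x3,x5,x6}} V134={{x3,x5},{x3,x5,x6}} V234={{x5},{x1,x5},{x1,x6},{x2,x5},{x3,x5},{x4,x5},{x5,x6},{x1,x4,x6},{x2,x4,x5},{x3,x5,x6}}
  V1234={{x3,x5},{x3,x5,x6}}
C dims 4,6,4,1; δ0: rk_F2 3; δ1: rk_F2 3; δ2: rk_F2 1
Ȟ^0: (4−3)−0=1 ⇒ Z/2
Ȟ^1: (6−3)−3=0 ⇒ 0
Ȟ^2: (4−1)−3=0 ⇒ 0

Ȟ^0 ≅ Z/2, Ȟ^1 ≅ 0, Ȟ^2 ≅ 0


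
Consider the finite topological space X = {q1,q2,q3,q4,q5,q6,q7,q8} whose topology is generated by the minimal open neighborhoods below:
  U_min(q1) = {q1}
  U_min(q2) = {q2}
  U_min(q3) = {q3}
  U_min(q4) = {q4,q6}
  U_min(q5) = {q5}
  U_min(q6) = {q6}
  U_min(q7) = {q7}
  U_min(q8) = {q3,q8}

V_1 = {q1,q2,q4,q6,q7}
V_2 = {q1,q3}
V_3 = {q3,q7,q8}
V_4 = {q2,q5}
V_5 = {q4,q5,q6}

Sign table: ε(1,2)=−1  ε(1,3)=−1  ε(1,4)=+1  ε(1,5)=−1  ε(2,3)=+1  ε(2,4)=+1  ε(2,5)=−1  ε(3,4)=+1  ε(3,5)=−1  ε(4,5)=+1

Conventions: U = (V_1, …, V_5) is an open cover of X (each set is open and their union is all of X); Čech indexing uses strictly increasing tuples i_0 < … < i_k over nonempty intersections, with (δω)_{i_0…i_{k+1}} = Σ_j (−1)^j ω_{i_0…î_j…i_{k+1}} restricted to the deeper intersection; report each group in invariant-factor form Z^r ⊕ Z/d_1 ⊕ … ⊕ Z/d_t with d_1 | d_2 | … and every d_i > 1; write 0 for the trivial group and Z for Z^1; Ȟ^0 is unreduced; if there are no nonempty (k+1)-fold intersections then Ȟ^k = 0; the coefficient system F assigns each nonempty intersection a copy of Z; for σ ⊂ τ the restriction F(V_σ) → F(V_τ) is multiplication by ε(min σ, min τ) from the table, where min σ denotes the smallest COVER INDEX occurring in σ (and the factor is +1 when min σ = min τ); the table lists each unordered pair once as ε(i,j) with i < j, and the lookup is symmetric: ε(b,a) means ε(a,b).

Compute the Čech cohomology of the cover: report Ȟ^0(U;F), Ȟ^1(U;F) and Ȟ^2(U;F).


intersection data:
  V12={q1} V13={q7} V14={q2} V15={q4,q6} V23={q3} V45={q5}
C dims 5,6; δ0: rk 5, SNF 1^4·2
Ȟ^0 = (5 − 5) − 0 = 0, so Ȟ^0 ≅ 0
Ȟ^1 = (6 − 0) − 5 = 1 plus torsion [2], so Ȟ^1 ≅ Z ⊕ Z/2
Ȟ^2 = (0 − 0) − 0 = 0, so Ȟ^2 ≅ 0

Ȟ^0 = 0,  Ȟ^1 = Z ⊕ Z/2,  Ȟ^2 = 0


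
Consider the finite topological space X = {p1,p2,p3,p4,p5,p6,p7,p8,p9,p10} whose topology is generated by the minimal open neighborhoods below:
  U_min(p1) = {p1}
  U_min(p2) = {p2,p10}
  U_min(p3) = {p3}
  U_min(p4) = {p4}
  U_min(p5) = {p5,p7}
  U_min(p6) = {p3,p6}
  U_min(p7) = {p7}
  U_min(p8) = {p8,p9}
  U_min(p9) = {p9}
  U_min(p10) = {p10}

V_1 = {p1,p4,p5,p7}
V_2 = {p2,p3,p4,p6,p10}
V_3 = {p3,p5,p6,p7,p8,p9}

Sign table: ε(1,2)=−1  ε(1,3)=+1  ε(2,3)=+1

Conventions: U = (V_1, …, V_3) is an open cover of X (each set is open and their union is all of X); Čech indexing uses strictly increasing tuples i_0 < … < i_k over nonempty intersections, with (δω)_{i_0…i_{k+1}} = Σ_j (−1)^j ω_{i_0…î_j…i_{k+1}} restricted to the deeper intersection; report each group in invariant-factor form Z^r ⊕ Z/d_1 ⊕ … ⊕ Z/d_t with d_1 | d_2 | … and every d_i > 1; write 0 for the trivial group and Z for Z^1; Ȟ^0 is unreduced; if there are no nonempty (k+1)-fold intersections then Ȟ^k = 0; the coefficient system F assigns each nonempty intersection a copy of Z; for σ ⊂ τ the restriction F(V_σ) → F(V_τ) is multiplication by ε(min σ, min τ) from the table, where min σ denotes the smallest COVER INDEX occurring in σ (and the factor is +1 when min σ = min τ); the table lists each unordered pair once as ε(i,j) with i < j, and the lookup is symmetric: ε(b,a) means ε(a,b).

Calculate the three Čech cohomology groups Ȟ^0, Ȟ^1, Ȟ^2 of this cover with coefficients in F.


Ȟ^0 ≅ 0, Ȟ^1 ≅ Z/2, Ȟ^2 ≅ 0

cover nerve:
  V12={p4} V13={p5,p7} V23={p3,p6}
C dims 3,3; δ0: rk 3, SNF 1^2·2
Ȟ^0: (3−3)−0=0 ⇒ 0
Ȟ^1: (3−0)−3=0 plus torsion [2] ⇒ Z/2
Ȟ^2: (0−0)−0=0 ⇒ 0


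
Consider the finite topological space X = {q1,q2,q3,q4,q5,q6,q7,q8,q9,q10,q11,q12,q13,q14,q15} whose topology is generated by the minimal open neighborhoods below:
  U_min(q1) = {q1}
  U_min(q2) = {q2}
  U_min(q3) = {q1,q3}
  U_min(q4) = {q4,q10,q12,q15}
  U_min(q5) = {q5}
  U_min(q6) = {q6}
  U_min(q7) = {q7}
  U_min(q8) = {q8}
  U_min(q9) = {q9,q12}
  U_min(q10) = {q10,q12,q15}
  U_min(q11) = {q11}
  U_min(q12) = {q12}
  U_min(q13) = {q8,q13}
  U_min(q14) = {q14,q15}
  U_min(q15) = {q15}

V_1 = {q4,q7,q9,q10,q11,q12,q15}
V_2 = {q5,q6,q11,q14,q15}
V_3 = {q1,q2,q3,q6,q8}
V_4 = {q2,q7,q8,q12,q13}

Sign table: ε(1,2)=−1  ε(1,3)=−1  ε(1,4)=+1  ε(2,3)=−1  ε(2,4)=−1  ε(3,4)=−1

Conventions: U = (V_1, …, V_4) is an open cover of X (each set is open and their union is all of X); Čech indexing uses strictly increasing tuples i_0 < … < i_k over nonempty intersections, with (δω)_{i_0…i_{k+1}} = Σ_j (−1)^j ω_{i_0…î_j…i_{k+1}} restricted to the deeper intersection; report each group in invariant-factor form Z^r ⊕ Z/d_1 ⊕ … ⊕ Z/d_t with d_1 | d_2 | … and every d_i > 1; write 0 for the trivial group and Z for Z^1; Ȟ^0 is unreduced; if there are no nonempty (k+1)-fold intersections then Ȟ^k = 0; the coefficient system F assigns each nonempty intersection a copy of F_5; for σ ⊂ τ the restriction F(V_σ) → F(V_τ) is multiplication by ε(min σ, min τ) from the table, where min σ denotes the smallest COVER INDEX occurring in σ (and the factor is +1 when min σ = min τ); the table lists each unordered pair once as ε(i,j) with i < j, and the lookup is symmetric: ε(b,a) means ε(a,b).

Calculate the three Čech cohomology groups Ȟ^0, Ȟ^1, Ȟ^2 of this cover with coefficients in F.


nonempty intersections:
  V12={q11,q15} V14={q7,q12} V23={q6} V34={q2,q8}
C dims 4,4; δ0: rk_F5 4
Ȟ^0: (4−4)−0=0 ⇒ 0
Ȟ^1: (4−0)−4=0 ⇒ 0
Ȟ^2: (0−0)−0=0 ⇒ 0

Ȟ^0 = 0; Ȟ^1 = 0; Ȟ^2 = 0


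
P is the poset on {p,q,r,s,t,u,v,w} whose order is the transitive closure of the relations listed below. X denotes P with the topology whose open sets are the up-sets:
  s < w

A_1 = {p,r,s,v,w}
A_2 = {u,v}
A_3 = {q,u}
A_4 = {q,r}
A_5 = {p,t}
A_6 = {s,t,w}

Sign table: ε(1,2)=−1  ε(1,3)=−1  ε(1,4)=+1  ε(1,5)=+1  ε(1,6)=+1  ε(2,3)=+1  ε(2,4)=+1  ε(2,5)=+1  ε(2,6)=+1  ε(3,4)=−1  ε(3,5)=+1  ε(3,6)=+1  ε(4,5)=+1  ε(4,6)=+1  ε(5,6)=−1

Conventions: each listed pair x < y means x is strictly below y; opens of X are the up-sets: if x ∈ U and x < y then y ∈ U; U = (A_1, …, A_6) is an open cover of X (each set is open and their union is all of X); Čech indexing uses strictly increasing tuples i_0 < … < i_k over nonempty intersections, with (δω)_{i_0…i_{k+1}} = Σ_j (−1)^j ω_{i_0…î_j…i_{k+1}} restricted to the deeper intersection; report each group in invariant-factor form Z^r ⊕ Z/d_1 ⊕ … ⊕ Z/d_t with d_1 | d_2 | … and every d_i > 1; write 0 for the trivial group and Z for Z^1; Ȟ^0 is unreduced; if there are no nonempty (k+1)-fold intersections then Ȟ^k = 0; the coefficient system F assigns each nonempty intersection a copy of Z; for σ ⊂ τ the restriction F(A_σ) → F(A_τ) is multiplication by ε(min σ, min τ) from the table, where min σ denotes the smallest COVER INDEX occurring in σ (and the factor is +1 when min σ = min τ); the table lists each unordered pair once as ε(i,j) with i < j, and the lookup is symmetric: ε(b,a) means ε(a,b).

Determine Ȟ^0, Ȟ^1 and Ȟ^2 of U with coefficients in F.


Ȟ^0(U;F) ≅ 0,  Ȟ^1(U;F) ≅ Z ⊕ Z/2,  Ȟ^2(U;F) ≅ 0

intersection data:
  A12={v} A14={r} A15={p} A16={s,w} A23={u} A34={q} A56={t}
C dims 6,7; δ0: rk 6, SNF 1^5·2
Ȟ^0 = (6 − 6) − 0 = 0, so Ȟ^0 ≅ 0
Ȟ^1 = (7 − 0) − 6 = 1 plus torsion [2], so Ȟ^1 ≅ Z ⊕ Z/2
Ȟ^2 = (0 − 0) − 0 = 0, so Ȟ^2 ≅ 0


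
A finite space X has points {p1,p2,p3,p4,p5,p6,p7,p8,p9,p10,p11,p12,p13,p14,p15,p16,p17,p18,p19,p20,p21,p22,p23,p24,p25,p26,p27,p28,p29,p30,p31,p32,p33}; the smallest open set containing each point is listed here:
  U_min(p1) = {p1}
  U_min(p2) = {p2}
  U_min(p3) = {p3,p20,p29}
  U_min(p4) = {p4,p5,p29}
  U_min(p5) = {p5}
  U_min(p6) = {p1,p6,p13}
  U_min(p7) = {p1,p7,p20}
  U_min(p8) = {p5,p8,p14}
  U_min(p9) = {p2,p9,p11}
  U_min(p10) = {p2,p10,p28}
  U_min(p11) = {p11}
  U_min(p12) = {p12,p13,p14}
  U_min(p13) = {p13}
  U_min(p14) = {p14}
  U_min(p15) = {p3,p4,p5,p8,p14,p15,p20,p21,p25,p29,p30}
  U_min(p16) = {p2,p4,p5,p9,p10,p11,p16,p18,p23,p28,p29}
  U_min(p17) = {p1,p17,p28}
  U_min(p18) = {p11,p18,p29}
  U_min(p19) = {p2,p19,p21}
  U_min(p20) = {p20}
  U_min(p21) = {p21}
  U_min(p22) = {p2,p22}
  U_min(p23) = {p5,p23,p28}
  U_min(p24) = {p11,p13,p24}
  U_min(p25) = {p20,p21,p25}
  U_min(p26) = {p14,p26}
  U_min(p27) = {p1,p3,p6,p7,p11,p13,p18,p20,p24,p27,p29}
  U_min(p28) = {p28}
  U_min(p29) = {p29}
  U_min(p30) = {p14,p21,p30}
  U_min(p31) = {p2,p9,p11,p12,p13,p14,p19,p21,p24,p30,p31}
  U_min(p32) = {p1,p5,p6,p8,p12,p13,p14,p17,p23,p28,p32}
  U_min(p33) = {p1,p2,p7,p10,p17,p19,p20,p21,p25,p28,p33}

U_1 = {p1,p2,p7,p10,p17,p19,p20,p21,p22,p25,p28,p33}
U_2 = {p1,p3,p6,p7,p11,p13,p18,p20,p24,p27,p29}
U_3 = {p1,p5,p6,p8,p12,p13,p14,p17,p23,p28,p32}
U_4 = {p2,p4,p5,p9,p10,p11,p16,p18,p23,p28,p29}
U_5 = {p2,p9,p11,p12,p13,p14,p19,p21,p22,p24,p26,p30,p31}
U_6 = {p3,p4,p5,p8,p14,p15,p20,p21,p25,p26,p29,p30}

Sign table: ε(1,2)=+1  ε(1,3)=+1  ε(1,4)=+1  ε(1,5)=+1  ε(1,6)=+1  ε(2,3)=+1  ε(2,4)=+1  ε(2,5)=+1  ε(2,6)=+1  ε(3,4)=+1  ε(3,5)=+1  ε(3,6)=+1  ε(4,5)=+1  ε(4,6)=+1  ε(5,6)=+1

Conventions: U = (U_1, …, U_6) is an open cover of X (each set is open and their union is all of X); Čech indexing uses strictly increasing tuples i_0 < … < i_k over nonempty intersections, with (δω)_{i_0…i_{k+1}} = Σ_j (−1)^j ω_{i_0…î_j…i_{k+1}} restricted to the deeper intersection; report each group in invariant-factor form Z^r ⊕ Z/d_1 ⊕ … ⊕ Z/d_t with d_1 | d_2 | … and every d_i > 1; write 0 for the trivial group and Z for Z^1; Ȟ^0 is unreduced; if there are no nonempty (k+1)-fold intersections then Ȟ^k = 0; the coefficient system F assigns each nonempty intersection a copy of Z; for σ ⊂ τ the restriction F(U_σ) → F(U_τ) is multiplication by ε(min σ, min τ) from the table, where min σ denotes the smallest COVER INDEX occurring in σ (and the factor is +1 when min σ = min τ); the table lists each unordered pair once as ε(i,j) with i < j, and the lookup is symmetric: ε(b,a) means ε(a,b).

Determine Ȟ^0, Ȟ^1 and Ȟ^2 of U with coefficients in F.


Ȟ^0(U;F) ≅ Z; Ȟ^1(U;F) ≅ 0; Ȟ^2(U;F) ≅ Z/2

nerve simplices:
  U12={p1,p7,p20} U13={p1,p17,p28} U14={p2,p10,p28} U15={p2,p19,p21,p22} U16={p20,p21,p25} U23={p1,p6,p13} U24={p11,p18,p29} U25={p11,p13,p24} U26={p3,p20,p29} U34={p5,p23,p28} U35={p12,p13,p14} U36={p5,p8,p14} U45={p2,p9,p11} U46={p4,p5,p29} U56={p14,p21,p26,p30}
  U123={p1} U126={p20} U134={p28} U145={p2} U156={p21} U235={p13} U245={p11} U246={p29} U346={p5} U356={p14}
C dims 6,15,10; δ0: rk 5, SNF 1^5; δ1: rk 10, SNF 1^9·2
degree 0: 6−5−0 = 1 → Ȟ^0 ≅ Z
degree 1: 15−10−5 = 0 → Ȟ^1 ≅ 0
degree 2: 10−0−10 = 0 plus torsion [2] → Ȟ^2 ≅ Z/2
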